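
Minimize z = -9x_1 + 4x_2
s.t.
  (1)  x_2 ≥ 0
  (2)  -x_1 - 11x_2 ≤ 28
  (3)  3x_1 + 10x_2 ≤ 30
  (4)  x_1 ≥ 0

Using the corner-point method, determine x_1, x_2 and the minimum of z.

Extreme points and z = -9x_1 + 4x_2:
  (10, 0) → z = -90
  (0, 0) → z = 0
  (0, 3) → z = 12

The binding constraints are x_2 = 0 and 3x_1 + 10x_2 = 30.
Solving simultaneously gives x_1 = 10, x_2 = 0.

x_1 = 10, x_2 = 0, minimum z = -90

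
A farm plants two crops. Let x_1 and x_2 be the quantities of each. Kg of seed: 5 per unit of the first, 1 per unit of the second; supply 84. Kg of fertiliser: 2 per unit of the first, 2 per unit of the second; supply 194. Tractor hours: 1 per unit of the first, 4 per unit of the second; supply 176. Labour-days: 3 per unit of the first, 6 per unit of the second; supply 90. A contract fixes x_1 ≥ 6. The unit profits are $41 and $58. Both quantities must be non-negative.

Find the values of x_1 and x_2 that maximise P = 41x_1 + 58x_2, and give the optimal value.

x_1 = 46/3, x_2 = 22/3, maximum P = 1054

Feasible corners and P = 41x_1 + 58x_2:
  (84/5, 0) → P = 3444/5
  (6, 0) → P = 246
  (46/3, 22/3) → P = 1054
  (6, 12) → P = 942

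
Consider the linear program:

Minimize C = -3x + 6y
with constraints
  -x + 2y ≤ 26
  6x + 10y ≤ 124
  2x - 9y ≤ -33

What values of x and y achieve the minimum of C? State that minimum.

Feasible corners and C = -3x + 6y:
  (-6/11, 140/11) → C = 78
  (-168/5, -19/5) → C = 78
  (393/37, 223/37) → C = 159/37

The optimum lies where 6x + 10y = 124 and 2x - 9y = -33.
Solving simultaneously gives x = 393/37, y = 223/37.

x = 393/37, y = 223/37, minimum C = 159/37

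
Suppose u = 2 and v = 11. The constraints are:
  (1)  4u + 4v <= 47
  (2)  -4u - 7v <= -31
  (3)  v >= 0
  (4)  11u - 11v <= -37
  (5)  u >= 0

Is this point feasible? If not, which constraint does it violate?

not feasible — violates (1)

Constraint (1): 4u + 4v = 52, which is not ≤ 47. All other constraints are satisfied.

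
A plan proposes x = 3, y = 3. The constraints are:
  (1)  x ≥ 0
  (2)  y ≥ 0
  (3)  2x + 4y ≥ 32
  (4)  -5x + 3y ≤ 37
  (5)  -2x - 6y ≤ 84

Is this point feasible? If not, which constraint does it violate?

not feasible — violates (3)

Constraint (3): 2x + 4y = 18, which is not ≥ 32. All other constraints are satisfied.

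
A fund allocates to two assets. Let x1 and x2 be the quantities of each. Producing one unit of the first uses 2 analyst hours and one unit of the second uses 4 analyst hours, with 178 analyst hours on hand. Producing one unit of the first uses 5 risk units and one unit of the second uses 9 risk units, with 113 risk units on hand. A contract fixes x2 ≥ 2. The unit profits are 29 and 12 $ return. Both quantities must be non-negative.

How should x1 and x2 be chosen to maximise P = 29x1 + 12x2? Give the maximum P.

Feasible corners and P = 29x1 + 12x2:
  (0, 113/9) → P = 452/3
  (0, 2) → P = 24
  (19, 2) → P = 575

The binding constraints are 5x1 + 9x2 = 113 and x2 = 2.
Solving simultaneously gives x1 = 19, x2 = 2.

x1 = 19, x2 = 2, maximum P = 575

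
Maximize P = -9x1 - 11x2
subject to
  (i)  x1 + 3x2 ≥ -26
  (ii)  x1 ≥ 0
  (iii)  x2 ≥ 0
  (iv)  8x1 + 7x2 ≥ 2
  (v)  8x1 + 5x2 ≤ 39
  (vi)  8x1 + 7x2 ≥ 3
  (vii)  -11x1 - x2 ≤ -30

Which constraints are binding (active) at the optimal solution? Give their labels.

Vertices and P = -9x1 - 11x2:
  (39/8, 0) → P = -351/8
  (30/11, 0) → P = -270/11
  (111/47, 189/47) → P = -3078/47

The maximum is at (30/11, 0). Substituting into each constraint, equality holds for (iii) and (vii); the remaining constraints have slack.

(iii) and (vii)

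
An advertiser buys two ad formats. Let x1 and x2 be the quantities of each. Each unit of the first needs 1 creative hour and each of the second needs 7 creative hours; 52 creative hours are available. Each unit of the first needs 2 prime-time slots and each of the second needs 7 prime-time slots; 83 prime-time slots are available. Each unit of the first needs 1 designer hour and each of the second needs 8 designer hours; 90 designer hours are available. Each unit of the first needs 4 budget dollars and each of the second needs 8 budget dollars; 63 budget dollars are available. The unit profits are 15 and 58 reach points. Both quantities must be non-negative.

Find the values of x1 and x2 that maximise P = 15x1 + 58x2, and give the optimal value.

At the optimal vertex, x1 + 7x2 = 52 and 4x1 + 8x2 = 63.
Solving simultaneously gives x1 = 5/4, x2 = 29/4.

x1 = 5/4, x2 = 29/4, maximum P = 1757/4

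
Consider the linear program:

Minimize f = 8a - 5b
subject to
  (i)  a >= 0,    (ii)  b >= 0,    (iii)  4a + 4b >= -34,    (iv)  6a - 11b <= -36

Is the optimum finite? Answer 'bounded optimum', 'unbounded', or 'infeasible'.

unbounded

From the feasible point (0, 36/11), moving in the direction (0, 1) keeps every constraint satisfied while f decreases without bound.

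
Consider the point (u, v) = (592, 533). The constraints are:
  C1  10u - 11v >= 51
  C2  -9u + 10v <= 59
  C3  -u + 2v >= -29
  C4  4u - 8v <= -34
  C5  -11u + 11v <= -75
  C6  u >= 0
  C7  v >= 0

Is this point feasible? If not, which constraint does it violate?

C1: 57 ≥ 51 ✓
C2: 2 ≤ 59 ✓
C3: 474 ≥ -29 ✓
C4: -1896 ≤ -34 ✓
C5: -649 ≤ -75 ✓
C6: 592 ≥ 0 ✓
C7: 533 ≥ 0 ✓

feasible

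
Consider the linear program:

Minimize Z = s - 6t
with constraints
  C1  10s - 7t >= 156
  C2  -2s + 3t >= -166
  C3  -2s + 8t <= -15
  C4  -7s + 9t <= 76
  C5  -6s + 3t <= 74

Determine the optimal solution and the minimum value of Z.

s = 1283/10, t = 151/5, minimum Z = -529/10

The binding constraints are -2s + 3t = -166 and -2s + 8t = -15.
Solving simultaneously gives s = 1283/10, t = 151/5.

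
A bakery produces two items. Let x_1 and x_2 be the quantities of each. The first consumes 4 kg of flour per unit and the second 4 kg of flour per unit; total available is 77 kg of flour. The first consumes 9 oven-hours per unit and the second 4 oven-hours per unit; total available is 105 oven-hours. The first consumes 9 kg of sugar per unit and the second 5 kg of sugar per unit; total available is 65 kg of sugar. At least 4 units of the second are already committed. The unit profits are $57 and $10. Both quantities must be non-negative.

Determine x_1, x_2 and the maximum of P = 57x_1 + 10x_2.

x_1 = 5, x_2 = 4, maximum P = 325

Vertices and P = 57x_1 + 10x_2:
  (0, 13) → P = 130
  (0, 4) → P = 40
  (5, 4) → P = 325

The binding constraints are 9x_1 + 5x_2 = 65 and x_2 = 4.
Solving simultaneously gives x_1 = 5, x_2 = 4.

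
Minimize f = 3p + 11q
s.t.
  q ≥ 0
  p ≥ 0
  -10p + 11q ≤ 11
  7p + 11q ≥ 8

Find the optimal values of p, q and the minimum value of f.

The feasible region is unbounded (it extends along (11, 10), (1, 0)), but f strictly increases along every unbounded feasible direction, so there is no improving ray and the minimum is attained at a vertex.

p = 8/7, q = 0, minimum f = 24/7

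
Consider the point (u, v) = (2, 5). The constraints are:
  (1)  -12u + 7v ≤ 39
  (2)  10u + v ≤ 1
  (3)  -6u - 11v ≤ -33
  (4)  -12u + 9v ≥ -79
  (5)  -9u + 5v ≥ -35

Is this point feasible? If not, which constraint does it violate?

not feasible — violates (2)

Constraint (2): 10u + v = 25, which is not ≤ 1. All other constraints are satisfied.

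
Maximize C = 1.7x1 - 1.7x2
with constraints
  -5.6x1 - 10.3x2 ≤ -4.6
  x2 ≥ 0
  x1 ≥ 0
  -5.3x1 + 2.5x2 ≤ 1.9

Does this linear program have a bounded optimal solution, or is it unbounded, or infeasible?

From the feasible point (23/28, 0), moving in the direction (1, 0) keeps every constraint satisfied while C increases without bound.

unbounded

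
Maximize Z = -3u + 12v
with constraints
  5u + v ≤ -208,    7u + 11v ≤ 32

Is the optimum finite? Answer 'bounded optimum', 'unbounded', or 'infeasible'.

From the feasible point (-145/3, 101/3), moving in the direction (-11, 7) keeps every constraint satisfied while Z increases without bound.

unbounded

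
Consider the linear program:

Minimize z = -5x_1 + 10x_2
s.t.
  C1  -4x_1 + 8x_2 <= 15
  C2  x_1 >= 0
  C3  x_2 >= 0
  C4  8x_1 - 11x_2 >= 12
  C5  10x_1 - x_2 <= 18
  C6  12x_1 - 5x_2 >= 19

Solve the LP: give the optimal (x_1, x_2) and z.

Corner points and z = -5x_1 + 10x_2:
  (9/5, 0) → z = -9
  (19/12, 0) → z = -95/12
  (31/17, 4/17) → z = -115/17
  (149/92, 2/23) → z = -665/92

The optimum lies where x_2 = 0 and 10x_1 - x_2 = 18.
Solving simultaneously gives x_1 = 9/5, x_2 = 0.

x_1 = 9/5, x_2 = 0, minimum z = -9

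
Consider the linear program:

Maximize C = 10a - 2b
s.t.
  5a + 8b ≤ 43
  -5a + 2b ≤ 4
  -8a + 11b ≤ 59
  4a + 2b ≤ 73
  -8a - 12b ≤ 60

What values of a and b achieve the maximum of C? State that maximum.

Vertices and C = 10a - 2b:
  (27/25, 47/10) → C = 7/5
  (249/11, -193/22) → C = 2683/11
  (-42/19, -67/19) → C = -286/19
  (249/8, -103/4) → C = 1451/4

a = 249/8, b = -103/4, maximum C = 1451/4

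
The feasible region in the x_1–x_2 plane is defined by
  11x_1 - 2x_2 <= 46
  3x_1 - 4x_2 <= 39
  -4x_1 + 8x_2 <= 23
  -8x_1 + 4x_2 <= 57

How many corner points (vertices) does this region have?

4

The feasible vertices (each the meet of two boundaries and inside every other half-plane) are:
  (53/19, -291/38)
  (207/40, 437/80)
  (-96/5, -483/20)
  (-91/12, -11/12)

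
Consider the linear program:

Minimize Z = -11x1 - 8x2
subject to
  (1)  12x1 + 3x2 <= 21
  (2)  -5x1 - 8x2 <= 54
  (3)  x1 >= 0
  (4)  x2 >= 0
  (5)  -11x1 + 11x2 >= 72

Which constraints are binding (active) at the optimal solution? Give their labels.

(1) and (3)

Vertices and Z = -11x1 - 8x2:
  (0, 7) → Z = -56
  (1/11, 73/11) → Z = -595/11
  (0, 72/11) → Z = -576/11

The minimum is at (0, 7). Substituting into each constraint, equality holds for (1) and (3); the remaining constraints have slack.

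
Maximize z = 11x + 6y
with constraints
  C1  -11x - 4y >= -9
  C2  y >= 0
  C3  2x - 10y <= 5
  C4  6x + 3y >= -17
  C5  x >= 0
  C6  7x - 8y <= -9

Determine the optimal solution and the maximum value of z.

x = 0, y = 9/4, maximum z = 27/2

Corner points and z = 11x + 6y:
  (0, 9/4) → z = 27/2
  (9/29, 81/58) → z = 342/29
  (0, 9/8) → z = 27/4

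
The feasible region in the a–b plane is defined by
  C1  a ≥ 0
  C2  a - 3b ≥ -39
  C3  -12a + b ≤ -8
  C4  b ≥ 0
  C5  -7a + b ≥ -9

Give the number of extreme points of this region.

4

Intersecting each pair of boundary lines and keeping only the points that satisfy every inequality leaves:
  (9/5, 68/5)
  (33/10, 141/10)
  (2/3, 0)
  (9/7, 0)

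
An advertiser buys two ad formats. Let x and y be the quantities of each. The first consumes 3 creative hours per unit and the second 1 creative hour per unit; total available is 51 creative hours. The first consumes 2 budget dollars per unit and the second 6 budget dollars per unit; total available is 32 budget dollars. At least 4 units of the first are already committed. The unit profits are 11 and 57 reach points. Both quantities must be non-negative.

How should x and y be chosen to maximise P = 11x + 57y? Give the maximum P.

x = 4, y = 4, maximum P = 272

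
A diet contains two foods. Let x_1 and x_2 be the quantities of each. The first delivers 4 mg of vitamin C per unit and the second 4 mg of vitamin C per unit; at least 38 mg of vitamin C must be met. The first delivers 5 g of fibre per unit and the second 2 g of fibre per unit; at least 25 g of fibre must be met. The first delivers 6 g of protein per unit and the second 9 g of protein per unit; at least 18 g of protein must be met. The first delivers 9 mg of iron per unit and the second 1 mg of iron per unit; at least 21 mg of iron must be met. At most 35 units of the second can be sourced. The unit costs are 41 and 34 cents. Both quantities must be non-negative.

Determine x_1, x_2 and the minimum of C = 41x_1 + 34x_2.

Vertices and C = 41x_1 + 34x_2:
  (0, 21) → C = 714
  (0, 35) → C = 1190
  (19/2, 0) → C = 779/2
  (2, 15/2) → C = 337
  (17/13, 120/13) → C = 4777/13
The feasible region is unbounded (it extends along (1, 0)), but C strictly increases along every unbounded feasible direction, so there is no improving ray and the minimum is attained at a vertex.

x_1 = 2, x_2 = 15/2, minimum C = 337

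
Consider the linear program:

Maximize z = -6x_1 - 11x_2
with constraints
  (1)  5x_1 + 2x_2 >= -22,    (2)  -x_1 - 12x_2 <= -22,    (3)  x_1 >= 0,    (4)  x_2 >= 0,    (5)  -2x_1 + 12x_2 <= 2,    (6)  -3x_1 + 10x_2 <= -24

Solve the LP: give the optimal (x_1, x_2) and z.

Extreme points and z = -6x_1 - 11x_2:
  (22, 0) → z = -132
  (254/23, 21/23) → z = -1755/23
  (77/4, 27/8) → z = -1221/8
The feasible region is unbounded (it extends along (6, 1), (1, 0)), but z strictly decreases along every unbounded feasible direction, so there is no improving ray and the maximum is attained at a vertex.

At the optimal vertex, -x_1 - 12x_2 = -22 and -3x_1 + 10x_2 = -24.
Solving simultaneously gives x_1 = 254/23, x_2 = 21/23.

x_1 = 254/23, x_2 = 21/23, maximum z = -1755/23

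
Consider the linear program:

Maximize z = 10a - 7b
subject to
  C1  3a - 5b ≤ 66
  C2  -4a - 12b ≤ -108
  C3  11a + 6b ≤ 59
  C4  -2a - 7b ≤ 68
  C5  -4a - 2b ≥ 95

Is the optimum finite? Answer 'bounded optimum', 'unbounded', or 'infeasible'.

bounded optimum

Feasible corners and z = 10a - 7b:
  (-339/10, 203/10) → z = -4811/10
  (-344, 1281/2) → z = -15847/2
The feasible region has finitely many vertices and no improving ray; the maximum is -4811/10 at (-339/10, 203/10).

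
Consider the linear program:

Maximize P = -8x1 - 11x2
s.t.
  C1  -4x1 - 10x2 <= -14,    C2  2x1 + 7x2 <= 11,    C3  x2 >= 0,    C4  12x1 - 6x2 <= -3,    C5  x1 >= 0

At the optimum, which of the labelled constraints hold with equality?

C1 and C5

Corner points and P = -8x1 - 11x2:
  (3/8, 5/4) → P = -67/4
  (0, 7/5) → P = -77/5
  (15/32, 23/16) → P = -313/16
  (0, 11/7) → P = -121/7

The maximum is at (0, 7/5). Substituting into each constraint, equality holds for C1 and C5; the remaining constraints have slack.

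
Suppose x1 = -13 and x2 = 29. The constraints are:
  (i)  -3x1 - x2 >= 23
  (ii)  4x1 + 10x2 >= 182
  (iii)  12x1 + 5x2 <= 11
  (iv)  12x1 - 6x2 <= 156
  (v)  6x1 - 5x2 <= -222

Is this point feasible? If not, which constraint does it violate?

Constraint (i): -3x1 - x2 = 10, which is not ≥ 23. All other constraints are satisfied.

not feasible — violates (i)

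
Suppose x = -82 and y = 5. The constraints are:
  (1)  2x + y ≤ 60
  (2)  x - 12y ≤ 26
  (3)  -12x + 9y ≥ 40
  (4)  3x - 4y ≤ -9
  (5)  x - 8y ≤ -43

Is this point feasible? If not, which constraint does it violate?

feasible

(1): -159 ≤ 60 ✓
(2): -142 ≤ 26 ✓
(3): 1029 ≥ 40 ✓
(4): -266 ≤ -9 ✓
(5): -122 ≤ -43 ✓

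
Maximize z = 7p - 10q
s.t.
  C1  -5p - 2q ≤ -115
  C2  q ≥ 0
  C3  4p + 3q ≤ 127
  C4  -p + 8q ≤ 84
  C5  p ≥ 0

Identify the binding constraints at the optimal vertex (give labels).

C2 and C3

Extreme points and z = 7p - 10q:
  (23, 0) → z = 161
  (376/21, 535/42) → z = -43/21
  (127/4, 0) → z = 889/4
  (764/35, 463/35) → z = 718/35

The maximum is at (127/4, 0). Substituting into each constraint, equality holds for C2 and C3; the remaining constraints have slack.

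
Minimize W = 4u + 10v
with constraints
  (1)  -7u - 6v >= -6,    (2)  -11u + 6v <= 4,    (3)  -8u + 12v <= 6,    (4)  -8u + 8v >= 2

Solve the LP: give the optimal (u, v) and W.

u = -1/2, v = -1/4, minimum W = -9/2

Vertices and W = 4u + 10v:
  (3/11, 15/22) → W = 87/11
  (9/26, 31/52) → W = 191/26
  (-1/7, 17/42) → W = 73/21
  (-1/2, -1/4) → W = -9/2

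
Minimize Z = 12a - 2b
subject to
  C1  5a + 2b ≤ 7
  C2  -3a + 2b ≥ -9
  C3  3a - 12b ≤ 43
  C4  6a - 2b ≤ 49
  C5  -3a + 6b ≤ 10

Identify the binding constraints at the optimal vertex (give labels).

Vertices and Z = 12a - 2b:
  (2, -3/2) → Z = 27
  (11/18, 71/36) → Z = 61/18
  (11/15, -17/5) → Z = 78/5
  (-21, -53/6) → Z = -703/3

The minimum is at (-21, -53/6). Substituting into each constraint, equality holds for C3 and C5; the remaining constraints have slack.

C3 and C5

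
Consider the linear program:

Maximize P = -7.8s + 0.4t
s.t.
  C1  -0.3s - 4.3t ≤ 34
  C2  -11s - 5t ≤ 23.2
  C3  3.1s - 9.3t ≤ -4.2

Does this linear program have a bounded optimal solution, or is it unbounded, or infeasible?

unbounded

From the feasible point (-5919/2945, -643/2945), moving in the direction (-5, 11) keeps every constraint satisfied while P increases without bound.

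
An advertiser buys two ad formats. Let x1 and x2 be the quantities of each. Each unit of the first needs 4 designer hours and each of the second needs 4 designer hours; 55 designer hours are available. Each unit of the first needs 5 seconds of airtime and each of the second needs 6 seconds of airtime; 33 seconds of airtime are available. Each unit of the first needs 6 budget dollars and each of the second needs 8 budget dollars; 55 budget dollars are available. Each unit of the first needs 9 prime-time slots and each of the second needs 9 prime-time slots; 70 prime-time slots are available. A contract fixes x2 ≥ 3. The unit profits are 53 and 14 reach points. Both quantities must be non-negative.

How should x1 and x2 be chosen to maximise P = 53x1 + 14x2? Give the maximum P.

x1 = 3, x2 = 3, maximum P = 201

Corner points and P = 53x1 + 14x2:
  (0, 11/2) → P = 77
  (0, 3) → P = 42
  (3, 3) → P = 201

The binding constraints are 5x1 + 6x2 = 33 and x2 = 3.
Solving simultaneously gives x1 = 3, x2 = 3.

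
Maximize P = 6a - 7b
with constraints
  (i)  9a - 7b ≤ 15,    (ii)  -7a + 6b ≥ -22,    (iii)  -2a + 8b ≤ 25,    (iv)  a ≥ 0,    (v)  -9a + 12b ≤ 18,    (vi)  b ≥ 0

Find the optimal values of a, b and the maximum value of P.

a = 5/3, b = 0, maximum P = 10

Extreme points and P = 6a - 7b:
  (295/58, 255/58) → P = -15/58
  (5/3, 0) → P = 10
  (13/4, 63/16) → P = -129/16
  (0, 3/2) → P = -21/2
  (0, 0) → P = 0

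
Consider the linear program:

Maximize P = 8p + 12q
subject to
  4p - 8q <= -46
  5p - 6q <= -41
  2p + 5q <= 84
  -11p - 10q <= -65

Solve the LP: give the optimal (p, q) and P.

p = 299/37, q = 502/37, maximum P = 8416/37

The optimum lies where 5p - 6q = -41 and 2p + 5q = 84.
Solving simultaneously gives p = 299/37, q = 502/37.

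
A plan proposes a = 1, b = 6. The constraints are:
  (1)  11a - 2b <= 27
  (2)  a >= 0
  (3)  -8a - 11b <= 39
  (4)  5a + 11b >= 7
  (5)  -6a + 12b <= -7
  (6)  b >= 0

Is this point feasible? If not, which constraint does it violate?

not feasible — violates (5)

Constraint (5): -6a + 12b = 66, which is not ≤ -7. All other constraints are satisfied.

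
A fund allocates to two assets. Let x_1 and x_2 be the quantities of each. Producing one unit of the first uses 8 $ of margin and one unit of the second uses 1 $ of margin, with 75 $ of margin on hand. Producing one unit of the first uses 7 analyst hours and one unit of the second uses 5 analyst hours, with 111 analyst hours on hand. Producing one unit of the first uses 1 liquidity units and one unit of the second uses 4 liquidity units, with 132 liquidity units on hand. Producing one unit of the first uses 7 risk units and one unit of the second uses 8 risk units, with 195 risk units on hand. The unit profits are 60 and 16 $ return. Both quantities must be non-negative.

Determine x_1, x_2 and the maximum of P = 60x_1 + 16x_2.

Vertices and P = 60x_1 + 16x_2:
  (0, 0) → P = 0
  (0, 111/5) → P = 1776/5
  (75/8, 0) → P = 1125/2
  (8, 11) → P = 656

At the optimal vertex, 8x_1 + x_2 = 75 and 7x_1 + 5x_2 = 111.
Solving simultaneously gives x_1 = 8, x_2 = 11.

x_1 = 8, x_2 = 11, maximum P = 656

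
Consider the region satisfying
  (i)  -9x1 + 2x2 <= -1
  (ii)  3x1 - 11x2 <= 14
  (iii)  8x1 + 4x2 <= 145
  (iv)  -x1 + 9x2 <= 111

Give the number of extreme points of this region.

4

The feasible vertices (each the meet of two boundaries and inside every other half-plane) are:
  (-17/93, -41/31)
  (231/79, 1000/79)
  (1651/100, 323/100)
  (861/76, 1033/76)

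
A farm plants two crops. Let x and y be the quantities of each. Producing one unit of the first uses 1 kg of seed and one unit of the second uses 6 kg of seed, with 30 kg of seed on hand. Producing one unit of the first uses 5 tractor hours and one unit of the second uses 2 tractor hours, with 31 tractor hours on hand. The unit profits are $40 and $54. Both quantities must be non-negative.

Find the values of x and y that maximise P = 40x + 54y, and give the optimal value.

Corner points and P = 40x + 54y:
  (0, 0) → P = 0
  (0, 5) → P = 270
  (31/5, 0) → P = 248
  (9/2, 17/4) → P = 819/2

The binding constraints are x + 6y = 30 and 5x + 2y = 31.
Solving simultaneously gives x = 9/2, y = 17/4.

x = 9/2, y = 17/4, maximum P = 819/2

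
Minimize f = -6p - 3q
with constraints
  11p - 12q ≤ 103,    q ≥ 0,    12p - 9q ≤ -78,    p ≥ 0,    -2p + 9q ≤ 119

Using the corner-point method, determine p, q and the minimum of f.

Extreme points and f = -6p - 3q:
  (0, 26/3) → f = -26
  (41/10, 212/15) → f = -67
  (0, 119/9) → f = -119/3

p = 41/10, q = 212/15, minimum f = -67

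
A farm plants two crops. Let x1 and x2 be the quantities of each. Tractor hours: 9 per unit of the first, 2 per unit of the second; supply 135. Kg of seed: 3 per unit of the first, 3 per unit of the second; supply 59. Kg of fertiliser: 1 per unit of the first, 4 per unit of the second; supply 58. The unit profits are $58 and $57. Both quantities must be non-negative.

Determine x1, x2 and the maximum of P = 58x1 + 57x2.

Feasible corners and P = 58x1 + 57x2:
  (0, 0) → P = 0
  (0, 29/2) → P = 1653/2
  (15, 0) → P = 870
  (41/3, 6) → P = 3404/3
  (62/9, 115/9) → P = 10151/9

At the optimal vertex, 9x1 + 2x2 = 135 and 3x1 + 3x2 = 59.
Solving simultaneously gives x1 = 41/3, x2 = 6.

x1 = 41/3, x2 = 6, maximum P = 3404/3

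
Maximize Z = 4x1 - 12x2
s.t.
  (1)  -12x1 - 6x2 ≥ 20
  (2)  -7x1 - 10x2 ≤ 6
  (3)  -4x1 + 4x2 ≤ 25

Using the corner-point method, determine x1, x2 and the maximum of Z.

Corner points and Z = 4x1 - 12x2:
  (-82/39, 34/39) → Z = -736/39
  (-115/36, 55/18) → Z = -445/9
  (-137/34, 151/68) → Z = -727/17

At the optimal vertex, -12x1 - 6x2 = 20 and -7x1 - 10x2 = 6.
Solving simultaneously gives x1 = -82/39, x2 = 34/39.

x1 = -82/39, x2 = 34/39, maximum Z = -736/39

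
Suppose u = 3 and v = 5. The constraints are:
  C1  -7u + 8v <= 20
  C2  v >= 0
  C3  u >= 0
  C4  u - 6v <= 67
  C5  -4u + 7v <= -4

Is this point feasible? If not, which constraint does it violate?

not feasible — violates C5

Constraint C5: -4u + 7v = 23, which is not ≤ -4. All other constraints are satisfied.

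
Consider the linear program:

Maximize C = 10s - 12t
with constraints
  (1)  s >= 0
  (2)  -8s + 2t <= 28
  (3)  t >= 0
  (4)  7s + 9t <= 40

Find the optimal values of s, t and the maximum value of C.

s = 40/7, t = 0, maximum C = 400/7

Vertices and C = 10s - 12t:
  (0, 0) → C = 0
  (0, 40/9) → C = -160/3
  (40/7, 0) → C = 400/7

The optimum lies where t = 0 and 7s + 9t = 40.
Solving simultaneously gives s = 40/7, t = 0.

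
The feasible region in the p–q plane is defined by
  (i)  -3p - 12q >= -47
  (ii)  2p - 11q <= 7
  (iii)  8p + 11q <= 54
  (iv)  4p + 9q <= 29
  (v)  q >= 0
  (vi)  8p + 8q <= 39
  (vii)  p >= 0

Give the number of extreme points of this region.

Pairwise boundary intersections that survive every other constraint:
  (7/2, 0)
  (485/104, 11/52)
  (119/40, 19/10)
  (0, 29/9)
  (0, 0)

5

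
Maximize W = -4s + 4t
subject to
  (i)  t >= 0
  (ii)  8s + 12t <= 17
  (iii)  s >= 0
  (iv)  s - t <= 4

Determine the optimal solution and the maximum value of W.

Corner points and W = -4s + 4t:
  (17/8, 0) → W = -17/2
  (0, 0) → W = 0
  (0, 17/12) → W = 17/3

s = 0, t = 17/12, maximum W = 17/3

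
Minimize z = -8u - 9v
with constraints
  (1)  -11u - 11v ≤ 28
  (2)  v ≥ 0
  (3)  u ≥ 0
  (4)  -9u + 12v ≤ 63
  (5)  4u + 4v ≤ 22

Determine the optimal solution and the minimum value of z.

u = 1/7, v = 75/14, minimum z = -691/14

Corner points and z = -8u - 9v:
  (0, 0) → z = 0
  (11/2, 0) → z = -44
  (0, 21/4) → z = -189/4
  (1/7, 75/14) → z = -691/14

The optimum lies where -9u + 12v = 63 and 4u + 4v = 22.
Solving simultaneously gives u = 1/7, v = 75/14.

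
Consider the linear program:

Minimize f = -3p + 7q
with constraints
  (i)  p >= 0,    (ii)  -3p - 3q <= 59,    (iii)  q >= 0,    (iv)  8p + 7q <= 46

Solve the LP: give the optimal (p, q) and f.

p = 23/4, q = 0, minimum f = -69/4

Extreme points and f = -3p + 7q:
  (0, 0) → f = 0
  (0, 46/7) → f = 46
  (23/4, 0) → f = -69/4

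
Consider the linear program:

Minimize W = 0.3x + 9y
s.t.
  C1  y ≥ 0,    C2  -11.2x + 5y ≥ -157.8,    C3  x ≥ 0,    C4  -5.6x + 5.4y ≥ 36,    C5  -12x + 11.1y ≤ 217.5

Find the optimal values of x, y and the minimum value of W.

The optimum lies where x = 0 and -5.6x + 5.4y = 36.
Solving simultaneously gives x = 0, y = 20/3.

x = 0, y = 20/3, minimum W = 60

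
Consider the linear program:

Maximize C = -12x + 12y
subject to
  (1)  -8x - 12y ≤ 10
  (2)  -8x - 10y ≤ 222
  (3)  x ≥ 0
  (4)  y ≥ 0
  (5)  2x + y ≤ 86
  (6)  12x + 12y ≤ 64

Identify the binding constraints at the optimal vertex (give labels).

(3) and (6)

Corner points and C = -12x + 12y:
  (0, 0) → C = 0
  (0, 16/3) → C = 64
  (16/3, 0) → C = -64

The maximum is at (0, 16/3). Substituting into each constraint, equality holds for (3) and (6); the remaining constraints have slack.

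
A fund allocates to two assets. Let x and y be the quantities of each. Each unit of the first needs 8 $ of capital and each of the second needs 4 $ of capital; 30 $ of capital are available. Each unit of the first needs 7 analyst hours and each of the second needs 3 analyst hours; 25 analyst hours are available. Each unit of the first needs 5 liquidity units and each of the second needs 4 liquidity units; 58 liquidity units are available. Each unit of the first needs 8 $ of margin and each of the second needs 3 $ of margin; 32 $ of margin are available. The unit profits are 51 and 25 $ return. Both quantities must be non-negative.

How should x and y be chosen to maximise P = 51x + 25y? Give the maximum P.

x = 5/2, y = 5/2, maximum P = 190

Extreme points and P = 51x + 25y:
  (0, 0) → P = 0
  (0, 15/2) → P = 375/2
  (25/7, 0) → P = 1275/7
  (5/2, 5/2) → P = 190

The optimum lies where 8x + 4y = 30 and 7x + 3y = 25.
Solving simultaneously gives x = 5/2, y = 5/2.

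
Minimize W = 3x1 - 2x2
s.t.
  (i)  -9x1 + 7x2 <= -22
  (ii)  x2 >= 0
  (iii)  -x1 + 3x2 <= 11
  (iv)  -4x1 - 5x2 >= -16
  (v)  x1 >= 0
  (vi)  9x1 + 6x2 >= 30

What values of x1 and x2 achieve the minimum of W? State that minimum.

x1 = 38/13, x2 = 8/13, minimum W = 98/13

Vertices and W = 3x1 - 2x2:
  (222/73, 56/73) → W = 554/73
  (38/13, 8/13) → W = 98/13
  (4, 0) → W = 12
  (10/3, 0) → W = 10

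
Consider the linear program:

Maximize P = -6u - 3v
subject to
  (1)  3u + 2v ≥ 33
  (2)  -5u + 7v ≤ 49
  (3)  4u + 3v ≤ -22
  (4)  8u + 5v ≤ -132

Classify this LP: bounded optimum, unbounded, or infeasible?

The boundaries 3u + 2v = 33 and 4u + 3v = -22 meet at (143, -198), but that point violates 8u + 5v ≤ -132. Every candidate vertex is excluded by some other constraint, so the feasible region is empty.

infeasible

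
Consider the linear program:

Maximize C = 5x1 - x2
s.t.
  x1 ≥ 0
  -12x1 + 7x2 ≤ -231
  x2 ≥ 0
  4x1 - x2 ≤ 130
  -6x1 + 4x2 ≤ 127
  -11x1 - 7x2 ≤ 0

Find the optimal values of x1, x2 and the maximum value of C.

Vertices and C = 5x1 - x2:
  (77/4, 0) → C = 385/4
  (679/16, 159/4) → C = 2759/16
  (65/2, 0) → C = 325/2

x1 = 679/16, x2 = 159/4, maximum C = 2759/16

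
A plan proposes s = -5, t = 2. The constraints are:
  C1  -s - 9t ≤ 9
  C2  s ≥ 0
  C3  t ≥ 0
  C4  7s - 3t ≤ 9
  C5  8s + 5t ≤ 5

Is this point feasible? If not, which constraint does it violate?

Constraint C2: s = -5, which is not ≥ 0. All other constraints are satisfied.

not feasible — violates C2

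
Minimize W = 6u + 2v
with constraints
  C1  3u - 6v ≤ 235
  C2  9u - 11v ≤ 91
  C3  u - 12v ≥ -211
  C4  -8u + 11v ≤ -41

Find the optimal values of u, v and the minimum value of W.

Corner points and W = 6u + 2v:
  (-2039/21, -614/7) → W = -758
  (-2339/15, -1757/15) → W = -17548/15
  (3413/97, 1990/97) → W = 24458/97
  (2813/85, 1729/85) → W = 20336/85

The optimum lies where 3u - 6v = 235 and -8u + 11v = -41.
Solving simultaneously gives u = -2339/15, v = -1757/15.

u = -2339/15, v = -1757/15, minimum W = -17548/15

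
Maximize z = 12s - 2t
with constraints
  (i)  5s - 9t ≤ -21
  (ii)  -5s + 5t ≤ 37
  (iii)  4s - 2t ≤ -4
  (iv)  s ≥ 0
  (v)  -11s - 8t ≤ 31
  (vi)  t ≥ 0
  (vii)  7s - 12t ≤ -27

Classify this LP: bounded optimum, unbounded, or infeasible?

Corner points and z = 12s - 2t:
  (3/13, 32/13) → z = -28/13
  (0, 7/3) → z = -14/3
  (27/5, 64/5) → z = 196/5
  (0, 37/5) → z = -74/5
The feasible region has finitely many vertices and no improving ray; the maximum is 196/5 at (27/5, 64/5).

bounded optimum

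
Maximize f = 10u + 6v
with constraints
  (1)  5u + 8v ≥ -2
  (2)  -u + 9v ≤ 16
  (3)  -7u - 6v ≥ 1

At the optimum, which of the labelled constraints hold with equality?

Corner points and f = 10u + 6v:
  (-146/53, 78/53) → f = -992/53
  (2/13, -9/26) → f = -7/13
  (-35/23, 37/23) → f = -128/23

The maximum is at (2/13, -9/26). Substituting into each constraint, equality holds for (1) and (3); the remaining constraints have slack.

(1) and (3)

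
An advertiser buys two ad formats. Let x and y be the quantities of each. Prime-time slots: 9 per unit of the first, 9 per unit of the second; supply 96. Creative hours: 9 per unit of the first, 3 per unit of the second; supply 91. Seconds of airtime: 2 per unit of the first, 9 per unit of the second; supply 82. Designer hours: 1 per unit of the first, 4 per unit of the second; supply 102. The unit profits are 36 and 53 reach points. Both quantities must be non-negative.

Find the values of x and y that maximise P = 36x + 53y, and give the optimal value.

Vertices and P = 36x + 53y:
  (0, 0) → P = 0
  (0, 82/9) → P = 4346/9
  (91/9, 0) → P = 364
  (59/6, 5/6) → P = 2389/6
  (2, 26/3) → P = 1594/3

The binding constraints are 9x + 9y = 96 and 2x + 9y = 82.
Solving simultaneously gives x = 2, y = 26/3.

x = 2, y = 26/3, maximum P = 1594/3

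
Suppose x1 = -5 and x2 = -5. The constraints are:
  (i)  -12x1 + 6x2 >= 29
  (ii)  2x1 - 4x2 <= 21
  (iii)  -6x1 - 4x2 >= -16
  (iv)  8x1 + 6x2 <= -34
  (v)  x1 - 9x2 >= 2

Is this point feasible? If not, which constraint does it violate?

(i): 30 ≥ 29 ✓
(ii): 10 ≤ 21 ✓
(iii): 50 ≥ -16 ✓
(iv): -70 ≤ -34 ✓
(v): 40 ≥ 2 ✓

feasible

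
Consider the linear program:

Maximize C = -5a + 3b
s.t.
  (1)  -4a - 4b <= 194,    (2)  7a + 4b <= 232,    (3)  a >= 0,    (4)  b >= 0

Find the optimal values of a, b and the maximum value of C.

Extreme points and C = -5a + 3b:
  (0, 58) → C = 174
  (232/7, 0) → C = -1160/7
  (0, 0) → C = 0

At the optimal vertex, 7a + 4b = 232 and a = 0.
Solving simultaneously gives a = 0, b = 58.

a = 0, b = 58, maximum C = 174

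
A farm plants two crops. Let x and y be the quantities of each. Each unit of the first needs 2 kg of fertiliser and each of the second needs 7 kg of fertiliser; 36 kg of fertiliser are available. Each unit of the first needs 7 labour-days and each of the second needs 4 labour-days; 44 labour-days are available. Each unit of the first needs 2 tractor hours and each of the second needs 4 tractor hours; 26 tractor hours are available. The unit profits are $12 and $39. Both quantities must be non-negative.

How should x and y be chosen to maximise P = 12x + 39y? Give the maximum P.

x = 4, y = 4, maximum P = 204

Corner points and P = 12x + 39y:
  (0, 0) → P = 0
  (0, 36/7) → P = 1404/7
  (44/7, 0) → P = 528/7
  (4, 4) → P = 204

The binding constraints are 2x + 7y = 36 and 7x + 4y = 44.
Solving simultaneously gives x = 4, y = 4.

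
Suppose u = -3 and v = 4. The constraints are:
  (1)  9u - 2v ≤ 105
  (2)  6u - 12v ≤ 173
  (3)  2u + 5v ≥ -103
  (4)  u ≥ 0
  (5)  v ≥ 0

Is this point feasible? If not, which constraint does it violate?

not feasible — violates (4)

Constraint (4): u = -3, which is not ≥ 0. All other constraints are satisfied.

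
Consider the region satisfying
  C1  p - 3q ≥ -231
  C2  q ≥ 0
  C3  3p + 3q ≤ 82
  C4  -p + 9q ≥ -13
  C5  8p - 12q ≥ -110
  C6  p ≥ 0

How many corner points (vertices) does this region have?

5

Intersecting each pair of boundary lines and keeping only the points that satisfy every inequality leaves:
  (13, 0)
  (0, 0)
  (259/10, 43/30)
  (109/10, 493/30)
  (0, 55/6)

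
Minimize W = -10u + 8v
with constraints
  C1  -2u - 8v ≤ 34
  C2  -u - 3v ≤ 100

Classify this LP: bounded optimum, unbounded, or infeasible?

From the feasible point (-349, 83), moving in the direction (8, -2) keeps every constraint satisfied while W decreases without bound.

unbounded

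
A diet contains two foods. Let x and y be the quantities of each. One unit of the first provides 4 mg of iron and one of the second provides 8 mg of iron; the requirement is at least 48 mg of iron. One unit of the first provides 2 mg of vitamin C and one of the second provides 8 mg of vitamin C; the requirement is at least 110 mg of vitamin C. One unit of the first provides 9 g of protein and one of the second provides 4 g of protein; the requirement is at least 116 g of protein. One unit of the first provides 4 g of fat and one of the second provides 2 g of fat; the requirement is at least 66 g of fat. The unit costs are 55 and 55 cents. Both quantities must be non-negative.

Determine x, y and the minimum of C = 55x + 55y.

Corner points and C = 55x + 55y:
  (0, 33) → C = 1815
  (55, 0) → C = 3025
  (11, 11) → C = 1210
The feasible region is unbounded (it extends along (0, 1), (1, 0)), but C strictly increases along every unbounded feasible direction, so there is no improving ray and the minimum is attained at a vertex.

The binding constraints are 2x + 8y = 110 and 4x + 2y = 66.
Solving simultaneously gives x = 11, y = 11.

x = 11, y = 11, minimum C = 1210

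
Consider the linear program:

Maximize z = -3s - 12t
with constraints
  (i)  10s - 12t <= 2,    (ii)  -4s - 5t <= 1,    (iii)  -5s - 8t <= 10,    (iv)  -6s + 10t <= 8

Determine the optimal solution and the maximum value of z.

Corner points and z = -3s - 12t:
  (-1/49, -9/49) → z = 111/49
  (29/7, 23/7) → z = -363/7
  (-5/7, 13/35) → z = -81/35

The binding constraints are 10s - 12t = 2 and -4s - 5t = 1.
Solving simultaneously gives s = -1/49, t = -9/49.

s = -1/49, t = -9/49, maximum z = 111/49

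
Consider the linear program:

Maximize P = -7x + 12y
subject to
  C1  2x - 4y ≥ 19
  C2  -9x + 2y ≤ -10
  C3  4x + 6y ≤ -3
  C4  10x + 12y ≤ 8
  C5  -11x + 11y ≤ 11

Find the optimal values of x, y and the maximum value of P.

x = 1/16, y = -151/32, maximum P = -913/16

Corner points and P = -7x + 12y:
  (1/16, -151/32) → P = -913/16
  (51/14, -41/14) → P = -849/14
  (7, -31/6) → P = -111
The feasible region is unbounded (it extends along (-2, -9), (6, -5)), but P strictly decreases along every unbounded feasible direction, so there is no improving ray and the maximum is attained at a vertex.

The optimum lies where 2x - 4y = 19 and -9x + 2y = -10.
Solving simultaneously gives x = 1/16, y = -151/32.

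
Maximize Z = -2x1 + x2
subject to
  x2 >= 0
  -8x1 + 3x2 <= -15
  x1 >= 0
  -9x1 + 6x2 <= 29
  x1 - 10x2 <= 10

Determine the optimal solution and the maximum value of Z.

x1 = 59/7, x2 = 367/21, maximum Z = 13/21

The feasible region is unbounded (it extends along (2, 3), (10, 1)), but Z strictly decreases along every unbounded feasible direction, so there is no improving ray and the maximum is attained at a vertex.

The optimum lies where -8x1 + 3x2 = -15 and -9x1 + 6x2 = 29.
Solving simultaneously gives x1 = 59/7, x2 = 367/21.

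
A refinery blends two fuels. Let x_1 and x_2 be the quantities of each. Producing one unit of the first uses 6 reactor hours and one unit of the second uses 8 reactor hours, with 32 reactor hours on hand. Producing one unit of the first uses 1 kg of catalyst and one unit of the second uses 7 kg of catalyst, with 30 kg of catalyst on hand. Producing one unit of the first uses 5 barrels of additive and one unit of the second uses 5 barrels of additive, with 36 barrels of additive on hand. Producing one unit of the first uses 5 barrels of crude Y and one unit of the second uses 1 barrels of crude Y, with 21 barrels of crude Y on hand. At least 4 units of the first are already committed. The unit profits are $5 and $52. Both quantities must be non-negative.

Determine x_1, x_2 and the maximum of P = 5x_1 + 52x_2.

Corner points and P = 5x_1 + 52x_2:
  (21/5, 0) → P = 21
  (4, 0) → P = 20
  (4, 1) → P = 72

The binding constraints are 6x_1 + 8x_2 = 32 and 5x_1 + x_2 = 21.
Solving simultaneously gives x_1 = 4, x_2 = 1.

x_1 = 4, x_2 = 1, maximum P = 72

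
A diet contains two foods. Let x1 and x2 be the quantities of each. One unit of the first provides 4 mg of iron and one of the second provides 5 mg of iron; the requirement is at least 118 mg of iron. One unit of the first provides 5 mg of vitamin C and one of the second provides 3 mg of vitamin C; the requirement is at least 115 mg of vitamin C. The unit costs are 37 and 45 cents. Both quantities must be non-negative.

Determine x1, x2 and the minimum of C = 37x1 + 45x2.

x1 = 17, x2 = 10, minimum C = 1079

Corner points and C = 37x1 + 45x2:
  (0, 115/3) → C = 1725
  (59/2, 0) → C = 2183/2
  (17, 10) → C = 1079
The feasible region is unbounded (it extends along (0, 1), (1, 0)), but C strictly increases along every unbounded feasible direction, so there is no improving ray and the minimum is attained at a vertex.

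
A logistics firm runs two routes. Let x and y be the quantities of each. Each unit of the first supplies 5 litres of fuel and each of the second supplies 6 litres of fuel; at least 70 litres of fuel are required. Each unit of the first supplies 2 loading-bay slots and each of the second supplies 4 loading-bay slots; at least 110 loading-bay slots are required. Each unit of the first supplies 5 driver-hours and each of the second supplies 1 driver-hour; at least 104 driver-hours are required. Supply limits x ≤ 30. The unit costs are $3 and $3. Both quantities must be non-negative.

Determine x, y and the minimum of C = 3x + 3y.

Vertices and C = 3x + 3y:
  (0, 104) → C = 312
  (17, 19) → C = 108
  (30, 25/2) → C = 255/2
The feasible region is unbounded (it extends along (0, 1)), but C strictly increases along every unbounded feasible direction, so there is no improving ray and the minimum is attained at a vertex.

The binding constraints are 2x + 4y = 110 and 5x + y = 104.
Solving simultaneously gives x = 17, y = 19.

x = 17, y = 19, minimum C = 108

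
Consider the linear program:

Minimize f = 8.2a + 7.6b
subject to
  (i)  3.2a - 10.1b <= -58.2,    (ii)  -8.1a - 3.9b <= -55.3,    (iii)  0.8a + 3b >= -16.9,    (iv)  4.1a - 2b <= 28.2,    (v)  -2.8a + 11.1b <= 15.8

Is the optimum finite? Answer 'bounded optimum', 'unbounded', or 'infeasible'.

The boundaries 3.2a - 10.1b = -58.2 and -8.1a - 3.9b = -55.3 meet at (33155/9429, 64838/9429), but that point violates -2.8a + 11.1b ≤ 15.8. Every candidate vertex is excluded by some other constraint, so the feasible region is empty.

infeasible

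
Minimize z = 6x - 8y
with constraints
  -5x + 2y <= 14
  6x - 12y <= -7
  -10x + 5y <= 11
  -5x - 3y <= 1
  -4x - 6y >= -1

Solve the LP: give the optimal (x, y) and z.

x = -1/2, y = 1/2, minimum z = -7

Corner points and z = 6x - 8y:
  (-11/26, 29/78) → z = -215/39
  (-5/14, 17/42) → z = -113/21
  (-1/2, 1/2) → z = -7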